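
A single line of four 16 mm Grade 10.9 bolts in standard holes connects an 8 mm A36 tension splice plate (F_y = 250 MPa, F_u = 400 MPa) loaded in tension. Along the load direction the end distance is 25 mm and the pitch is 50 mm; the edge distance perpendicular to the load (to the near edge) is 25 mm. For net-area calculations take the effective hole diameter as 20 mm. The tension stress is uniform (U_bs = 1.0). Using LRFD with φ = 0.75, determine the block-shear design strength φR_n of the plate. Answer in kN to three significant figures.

187 kN

Shear plane L_v = 25 + 3·50 = 175 mm; A_gv = 175 × 8 = 1400 mm².
A_nv = (175 − 3.5·20) × 8 = 840 mm².
A_nt = (25 − 0.5·20) × 8 = 120 mm².
0.6 F_u A_nv = 201.6 kN; 0.6 F_y A_gv = 210 kN → shear rupture governs the shear term.
R_n = 201.6 + 1.0 × 400 × 120 / 1000 = 249.6 kN.
Design strength φR_n = 0.75 × 249.6 = 187 kN.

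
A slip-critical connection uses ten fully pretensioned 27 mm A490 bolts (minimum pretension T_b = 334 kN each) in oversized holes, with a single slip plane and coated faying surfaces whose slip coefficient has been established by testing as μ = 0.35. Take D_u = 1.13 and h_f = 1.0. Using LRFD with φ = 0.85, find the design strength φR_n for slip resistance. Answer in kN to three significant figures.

1120 kN

R_n = μ · D_u · h_f · T_b · n_s · n_b = 0.35 × 1.13 × 1.0 × 334 × 1 × 10 = 1321 kN.
Design strength φR_n = 0.85 × 1321 = 1120 kN.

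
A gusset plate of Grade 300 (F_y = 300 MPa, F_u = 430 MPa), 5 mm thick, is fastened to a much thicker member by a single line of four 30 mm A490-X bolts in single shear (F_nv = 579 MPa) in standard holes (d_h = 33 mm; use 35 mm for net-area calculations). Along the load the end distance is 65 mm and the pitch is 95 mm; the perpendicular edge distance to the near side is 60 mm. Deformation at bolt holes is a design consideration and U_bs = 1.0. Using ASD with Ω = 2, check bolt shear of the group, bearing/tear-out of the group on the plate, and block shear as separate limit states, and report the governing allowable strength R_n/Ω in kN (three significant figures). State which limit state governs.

192 kN (block shear governs)

Bolt shear: A_b = π·30²/4 = 706.9 mm²; R_n = 579 × 706.9 × 4 × 1 / 1000 = 1637 kN → 1637 / 2 = 819 kN.
Bearing: edge l_c = 48.5, r_n = 125.1 kN; interior l_c = 62, r_n = 154.8 kN; R_n = 125.1 + 3·154.8 = 589.5 kN → 295 kN.
Block shear: A_gv = 1750, A_nv = 1138, A_nt = 212.5 mm²; R_n = min(0.6F_uA_nv, 0.6F_yA_gv) + U_bs·F_u·A_nt = 384.9 kN → 192 kN.
Block shear governs: 192 kN.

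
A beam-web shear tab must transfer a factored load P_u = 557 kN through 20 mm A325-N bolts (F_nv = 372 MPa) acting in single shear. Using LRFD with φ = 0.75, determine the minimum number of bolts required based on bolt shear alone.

7 bolts

A_b = π·20²/4 = 314.2 mm².
Per-bolt design strength φR_n = 0.75 × 372 × 314.2 × 1 / 1000 = 87.65 kN.
n ≥ 557 / 87.65 = 6.355 → use 7 bolts.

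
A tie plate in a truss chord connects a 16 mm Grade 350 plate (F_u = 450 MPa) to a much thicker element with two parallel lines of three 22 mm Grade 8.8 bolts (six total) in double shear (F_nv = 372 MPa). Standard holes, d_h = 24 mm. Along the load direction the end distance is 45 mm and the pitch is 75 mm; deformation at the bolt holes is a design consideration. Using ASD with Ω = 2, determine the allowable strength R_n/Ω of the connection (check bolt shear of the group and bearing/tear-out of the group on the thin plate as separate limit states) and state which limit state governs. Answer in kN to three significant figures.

848 kN (bolt shear governs)

Bolt shear: A_b = π·22²/4 = 380.1 mm²; R_n = 372 × 380.1 × 6 × 2 / 1000 = 1697 kN → 1697 / 2 = 848 kN.
Bearing (1.2 l_c t F_u ≤ 2.4 d t F_u): upper limit = 2.4·22·16·450 / 1000 = 380.2 kN.
  Edge l_c = 45 − 24/2 = 33 → r_n = 285.1 kN; interior l_c = 75 − 24 = 51 → r_n = 380.2 kN.
  R_n,bearing = 2·285.1 + 4·380.2 = 2091 kN → 2091 / 2 = 1050 kN.
Bolt shear governs: 848 kN.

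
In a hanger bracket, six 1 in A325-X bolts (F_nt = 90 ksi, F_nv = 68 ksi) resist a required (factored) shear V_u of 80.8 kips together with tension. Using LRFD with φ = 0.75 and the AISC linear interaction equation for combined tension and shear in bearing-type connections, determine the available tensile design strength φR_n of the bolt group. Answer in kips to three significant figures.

A_b = π·1²/4 = 0.7854 in²; f_rv = 80.8 / (6 × 0.7854) = 17.15 ksi.
F'_nt = 1.3 F_nt − (F_nt / φF_nv) f_rv = 1.3·90 − (90/(0.75·68))·17.15 = 86.74 ksi, capped at F_nt → F'_nt = 86.74 ksi.
R_n = F'_nt · A_b · n = 86.74 × 0.7854 × 6 = 408.8 kips.
Design strength φR_n = 0.75 × 408.8 = 307 kips.

307 kips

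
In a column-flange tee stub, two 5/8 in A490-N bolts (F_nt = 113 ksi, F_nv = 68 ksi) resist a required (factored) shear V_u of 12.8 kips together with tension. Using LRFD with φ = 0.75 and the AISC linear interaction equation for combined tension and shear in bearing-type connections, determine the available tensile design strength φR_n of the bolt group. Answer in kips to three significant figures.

A_b = π·0.625²/4 = 0.3068 in²; f_rv = 12.8 / (2 × 0.3068) = 20.86 ksi.
F'_nt = 1.3 F_nt − (F_nt / φF_nv) f_rv = 1.3·113 − (113/(0.75·68))·20.86 = 100.7 ksi, capped at F_nt → F'_nt = 100.7 ksi.
R_n = F'_nt · A_b · n = 100.7 × 0.3068 × 2 = 61.78 kips.
Design strength φR_n = 0.75 × 61.78 = 46.3 kips.

46.3 kips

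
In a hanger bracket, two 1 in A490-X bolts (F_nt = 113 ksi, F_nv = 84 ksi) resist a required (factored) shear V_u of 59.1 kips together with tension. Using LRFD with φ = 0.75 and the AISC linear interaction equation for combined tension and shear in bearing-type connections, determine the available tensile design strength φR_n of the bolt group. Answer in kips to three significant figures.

A_b = π·1²/4 = 0.7854 in²; f_rv = 59.1 / (2 × 0.7854) = 37.62 ksi.
F'_nt = 1.3 F_nt − (F_nt / φF_nv) f_rv = 1.3·113 − (113/(0.75·84))·37.62 = 79.42 ksi, capped at F_nt → F'_nt = 79.42 ksi.
R_n = F'_nt · A_b · n = 79.42 × 0.7854 × 2 = 124.7 kips.
Design strength φR_n = 0.75 × 124.7 = 93.6 kips.

93.6 kips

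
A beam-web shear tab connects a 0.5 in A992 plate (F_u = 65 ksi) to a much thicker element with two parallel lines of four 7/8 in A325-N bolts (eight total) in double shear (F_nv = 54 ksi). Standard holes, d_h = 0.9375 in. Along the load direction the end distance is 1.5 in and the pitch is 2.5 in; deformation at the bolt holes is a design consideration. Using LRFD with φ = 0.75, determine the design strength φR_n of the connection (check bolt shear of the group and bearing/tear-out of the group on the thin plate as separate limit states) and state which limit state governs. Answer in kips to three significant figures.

335 kips (bearing governs)

Bolt shear: A_b = π·0.875²/4 = 0.6013 in²; R_n = 54 × 0.6013 × 8 × 2 = 519.5 kips → 0.75 × 519.5 = 390 kips.
Bearing (1.2 l_c t F_u ≤ 2.4 d t F_u): upper limit = 2.4·0.875·0.5·65 = 68.25 kips.
  Edge l_c = 1.5 − 0.9375/2 = 1.031 → r_n = 40.22 kips; interior l_c = 2.5 − 0.9375 = 1.562 → r_n = 60.94 kips.
  R_n,bearing = 2·40.22 + 6·60.94 = 446.1 kips → 0.75 × 446.1 = 335 kips.
Bearing governs: 335 kips.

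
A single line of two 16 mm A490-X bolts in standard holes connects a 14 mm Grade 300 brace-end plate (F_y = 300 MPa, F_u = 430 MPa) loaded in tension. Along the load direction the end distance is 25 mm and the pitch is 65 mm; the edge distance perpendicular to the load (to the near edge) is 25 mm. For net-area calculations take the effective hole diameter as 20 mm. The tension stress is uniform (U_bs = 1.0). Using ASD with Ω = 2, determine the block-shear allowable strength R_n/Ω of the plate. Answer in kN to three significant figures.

154 kN

Shear plane L_v = 25 + 1·65 = 90 mm; A_gv = 90 × 14 = 1260 mm².
A_nv = (90 − 1.5·20) × 14 = 840 mm².
A_nt = (25 − 0.5·20) × 14 = 210 mm².
0.6 F_u A_nv = 216.7 kN; 0.6 F_y A_gv = 226.8 kN → shear rupture governs the shear term.
R_n = 216.7 + 1.0 × 430 × 210 / 1000 = 307 kN.
Allowable strength R_n/Ω = 307 / 2 = 154 kN.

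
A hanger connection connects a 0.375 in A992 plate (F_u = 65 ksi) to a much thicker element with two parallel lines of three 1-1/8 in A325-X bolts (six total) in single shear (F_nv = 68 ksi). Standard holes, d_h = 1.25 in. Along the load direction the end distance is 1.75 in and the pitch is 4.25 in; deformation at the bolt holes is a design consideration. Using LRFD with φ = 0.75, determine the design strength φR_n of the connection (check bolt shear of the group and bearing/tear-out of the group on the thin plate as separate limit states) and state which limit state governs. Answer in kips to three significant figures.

247 kips (bearing governs)

Bolt shear: A_b = π·1.125²/4 = 0.994 in²; R_n = 68 × 0.994 × 6 × 1 = 405.6 kips → 0.75 × 405.6 = 304 kips.
Bearing (1.2 l_c t F_u ≤ 2.4 d t F_u): upper limit = 2.4·1.125·0.375·65 = 65.81 kips.
  Edge l_c = 1.75 − 1.25/2 = 1.125 → r_n = 32.91 kips; interior l_c = 4.25 − 1.25 = 3 → r_n = 65.81 kips.
  R_n,bearing = 2·32.91 + 4·65.81 = 329.1 kips → 0.75 × 329.1 = 247 kips.
Bearing governs: 247 kips.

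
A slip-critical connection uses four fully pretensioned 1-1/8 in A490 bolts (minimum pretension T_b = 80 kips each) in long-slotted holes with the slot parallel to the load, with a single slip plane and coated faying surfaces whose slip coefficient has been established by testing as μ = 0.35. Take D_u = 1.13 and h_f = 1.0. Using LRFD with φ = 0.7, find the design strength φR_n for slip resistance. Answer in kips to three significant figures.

R_n = μ · D_u · h_f · T_b · n_s · n_b = 0.35 × 1.13 × 1.0 × 80 × 1 × 4 = 126.6 kips.
Design strength φR_n = 0.7 × 126.6 = 88.6 kips.

88.6 kips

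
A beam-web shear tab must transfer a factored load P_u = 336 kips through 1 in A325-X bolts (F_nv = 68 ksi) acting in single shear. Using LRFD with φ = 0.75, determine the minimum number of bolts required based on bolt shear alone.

9 bolts

A_b = π·1²/4 = 0.7854 in².
Per-bolt design strength φR_n = 0.75 × 68 × 0.7854 × 1 = 40.06 kips.
n ≥ 336 / 40.06 = 8.388 → use 9 bolts.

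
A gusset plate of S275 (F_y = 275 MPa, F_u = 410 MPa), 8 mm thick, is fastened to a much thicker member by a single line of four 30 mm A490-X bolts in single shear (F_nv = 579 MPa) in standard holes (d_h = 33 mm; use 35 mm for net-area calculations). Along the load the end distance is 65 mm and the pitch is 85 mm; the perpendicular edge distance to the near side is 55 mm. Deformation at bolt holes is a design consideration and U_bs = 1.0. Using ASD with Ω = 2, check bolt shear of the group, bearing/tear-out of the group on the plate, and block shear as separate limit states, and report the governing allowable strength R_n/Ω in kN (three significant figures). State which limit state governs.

Bolt shear: A_b = π·30²/4 = 706.9 mm²; R_n = 579 × 706.9 × 4 × 1 / 1000 = 1637 kN → 1637 / 2 = 819 kN.
Bearing: edge l_c = 48.5, r_n = 190.9 kN; interior l_c = 52, r_n = 204.7 kN; R_n = 190.9 + 3·204.7 = 804.9 kN → 402 kN.
Block shear: A_gv = 2560, A_nv = 1580, A_nt = 300 mm²; R_n = min(0.6F_uA_nv, 0.6F_yA_gv) + U_bs·F_u·A_nt = 511.7 kN → 256 kN.
Block shear governs: 256 kN.

256 kN (block shear governs)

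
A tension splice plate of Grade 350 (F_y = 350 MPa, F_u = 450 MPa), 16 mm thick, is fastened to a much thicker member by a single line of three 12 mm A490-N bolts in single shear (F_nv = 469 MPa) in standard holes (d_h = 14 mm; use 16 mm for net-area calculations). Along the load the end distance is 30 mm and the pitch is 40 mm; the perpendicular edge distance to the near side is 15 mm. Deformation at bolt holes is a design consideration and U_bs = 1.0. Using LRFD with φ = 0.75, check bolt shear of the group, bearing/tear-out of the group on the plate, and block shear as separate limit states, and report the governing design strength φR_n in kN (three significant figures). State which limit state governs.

119 kN (bolt shear governs)

Bolt shear: A_b = π·12²/4 = 113.1 mm²; R_n = 469 × 113.1 × 3 × 1 / 1000 = 159.1 kN → 0.75 × 159.1 = 119 kN.
Bearing: edge l_c = 23, r_n = 198.7 kN; interior l_c = 26, r_n = 207.4 kN; R_n = 198.7 + 2·207.4 = 613.4 kN → 460 kN.
Block shear: A_gv = 1760, A_nv = 1120, A_nt = 112 mm²; R_n = min(0.6F_uA_nv, 0.6F_yA_gv) + U_bs·F_u·A_nt = 352.8 kN → 265 kN.
Bolt shear governs: 119 kN.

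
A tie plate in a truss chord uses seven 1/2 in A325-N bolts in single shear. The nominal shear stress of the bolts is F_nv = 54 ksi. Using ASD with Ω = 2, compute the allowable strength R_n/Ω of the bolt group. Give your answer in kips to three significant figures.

37.1 kips

A_b = π × 0.5² / 4 = 0.1963 in².
R_n = F_nv · A_b · n · n_s = 54 × 0.1963 × 7 × 1 = 74.22 kips.
Allowable strength R_n/Ω = 74.22 / 2 = 37.1 kips.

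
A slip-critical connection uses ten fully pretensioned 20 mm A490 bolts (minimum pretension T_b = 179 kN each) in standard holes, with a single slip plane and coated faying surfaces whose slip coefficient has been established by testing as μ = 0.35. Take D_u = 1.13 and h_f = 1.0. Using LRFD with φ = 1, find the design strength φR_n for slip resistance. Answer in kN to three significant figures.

R_n = μ · D_u · h_f · T_b · n_s · n_b = 0.35 × 1.13 × 1.0 × 179 × 1 × 10 = 707.9 kN.
Design strength φR_n = 1 × 707.9 = 708 kN.

708 kN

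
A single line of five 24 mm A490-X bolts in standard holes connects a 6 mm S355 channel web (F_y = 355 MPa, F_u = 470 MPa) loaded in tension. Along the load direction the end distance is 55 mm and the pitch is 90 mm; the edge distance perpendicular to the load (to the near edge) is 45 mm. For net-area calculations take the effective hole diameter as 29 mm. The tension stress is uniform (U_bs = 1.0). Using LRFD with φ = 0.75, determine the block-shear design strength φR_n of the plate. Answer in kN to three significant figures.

Shear plane L_v = 55 + 4·90 = 415 mm; A_gv = 415 × 6 = 2490 mm².
A_nv = (415 − 4.5·29) × 6 = 1707 mm².
A_nt = (45 − 0.5·29) × 6 = 183 mm².
0.6 F_u A_nv = 481.4 kN; 0.6 F_y A_gv = 530.4 kN → shear rupture governs the shear term.
R_n = 481.4 + 1.0 × 470 × 183 / 1000 = 567.4 kN.
Design strength φR_n = 0.75 × 567.4 = 426 kN.

426 kN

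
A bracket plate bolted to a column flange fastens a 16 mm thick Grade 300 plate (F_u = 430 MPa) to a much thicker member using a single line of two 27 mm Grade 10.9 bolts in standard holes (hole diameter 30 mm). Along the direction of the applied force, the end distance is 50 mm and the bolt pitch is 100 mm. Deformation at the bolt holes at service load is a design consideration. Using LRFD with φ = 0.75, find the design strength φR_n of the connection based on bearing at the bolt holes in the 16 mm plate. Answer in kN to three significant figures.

Per bolt r_n = 1.2 l_c t F_u ≤ 2.4 d t F_u; upper limit = 2.4 × 27 × 16 × 430 / 1000 = 445.8 kN.
Edge bolt: l_c = 50 − 30/2 = 35 mm → 1.2 × 35 × 16 × 430 / 1000 = 289 → r_n = 289 kN.
Interior bolts: l_c = 100 − 30 = 70 mm → 1.2 × 70 × 16 × 430 / 1000 = 577.9 → r_n = 445.8 kN.
R_n = 1 × 289 + 1 × 445.8 = 734.8 kN.
Design strength φR_n = 0.75 × 734.8 = 551 kN.

551 kN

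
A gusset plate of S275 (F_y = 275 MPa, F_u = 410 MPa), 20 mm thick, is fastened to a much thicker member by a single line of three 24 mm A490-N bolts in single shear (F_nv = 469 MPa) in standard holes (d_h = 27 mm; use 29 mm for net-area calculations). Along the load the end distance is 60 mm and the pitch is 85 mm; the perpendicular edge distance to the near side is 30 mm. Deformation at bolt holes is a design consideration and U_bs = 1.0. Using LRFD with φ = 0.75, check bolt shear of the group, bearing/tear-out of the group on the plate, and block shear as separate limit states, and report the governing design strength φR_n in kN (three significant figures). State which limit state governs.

Bolt shear: A_b = π·24²/4 = 452.4 mm²; R_n = 469 × 452.4 × 3 × 1 / 1000 = 636.5 kN → 0.75 × 636.5 = 477 kN.
Bearing: edge l_c = 46.5, r_n = 457.6 kN; interior l_c = 58, r_n = 472.3 kN; R_n = 457.6 + 2·472.3 = 1402 kN → 1050 kN.
Block shear: A_gv = 4600, A_nv = 3150, A_nt = 310 mm²; R_n = min(0.6F_uA_nv, 0.6F_yA_gv) + U_bs·F_u·A_nt = 886.1 kN → 665 kN.
Bolt shear governs: 477 kN.

477 kN (bolt shear governs)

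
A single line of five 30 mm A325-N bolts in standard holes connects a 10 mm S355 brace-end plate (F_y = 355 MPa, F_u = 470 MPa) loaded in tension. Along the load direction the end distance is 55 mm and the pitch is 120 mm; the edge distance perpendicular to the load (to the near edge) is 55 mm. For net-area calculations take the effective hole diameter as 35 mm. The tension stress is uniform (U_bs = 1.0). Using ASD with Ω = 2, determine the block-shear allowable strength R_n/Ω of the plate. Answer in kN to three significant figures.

Shear plane L_v = 55 + 4·120 = 535 mm; A_gv = 535 × 10 = 5350 mm².
A_nv = (535 − 4.5·35) × 10 = 3775 mm².
A_nt = (55 − 0.5·35) × 10 = 375 mm².
0.6 F_u A_nv = 1065 kN; 0.6 F_y A_gv = 1140 kN → shear rupture governs the shear term.
R_n = 1065 + 1.0 × 470 × 375 / 1000 = 1241 kN.
Allowable strength R_n/Ω = 1241 / 2 = 620 kN.

620 kN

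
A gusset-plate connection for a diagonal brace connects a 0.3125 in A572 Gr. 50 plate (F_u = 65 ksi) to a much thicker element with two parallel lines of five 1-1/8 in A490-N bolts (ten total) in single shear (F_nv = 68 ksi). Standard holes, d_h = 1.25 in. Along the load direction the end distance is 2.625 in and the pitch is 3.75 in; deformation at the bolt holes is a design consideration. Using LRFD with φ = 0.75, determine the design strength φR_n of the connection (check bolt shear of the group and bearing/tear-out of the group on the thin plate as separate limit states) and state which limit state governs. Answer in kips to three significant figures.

Bolt shear: A_b = π·1.125²/4 = 0.994 in²; R_n = 68 × 0.994 × 10 × 1 = 675.9 kips → 0.75 × 675.9 = 507 kips.
Bearing (1.2 l_c t F_u ≤ 2.4 d t F_u): upper limit = 2.4·1.125·0.3125·65 = 54.84 kips.
  Edge l_c = 2.625 − 1.25/2 = 2 → r_n = 48.75 kips; interior l_c = 3.75 − 1.25 = 2.5 → r_n = 54.84 kips.
  R_n,bearing = 2·48.75 + 8·54.84 = 536.2 kips → 0.75 × 536.2 = 402 kips.
Bearing governs: 402 kips.

402 kips (bearing governs)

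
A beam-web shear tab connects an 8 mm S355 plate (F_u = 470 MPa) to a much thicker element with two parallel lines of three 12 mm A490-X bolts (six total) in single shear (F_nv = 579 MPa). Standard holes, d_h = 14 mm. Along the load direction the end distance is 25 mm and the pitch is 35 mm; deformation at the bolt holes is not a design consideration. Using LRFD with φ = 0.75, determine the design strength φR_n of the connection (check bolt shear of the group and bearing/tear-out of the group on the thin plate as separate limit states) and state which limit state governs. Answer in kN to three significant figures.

295 kN (bolt shear governs)

Bolt shear: A_b = π·12²/4 = 113.1 mm²; R_n = 579 × 113.1 × 6 × 1 / 1000 = 392.9 kN → 0.75 × 392.9 = 295 kN.
Bearing (1.5 l_c t F_u ≤ 3.0 d t F_u): upper limit = 3.0·12·8·470 / 1000 = 135.4 kN.
  Edge l_c = 25 − 14/2 = 18 → r_n = 101.5 kN; interior l_c = 35 − 14 = 21 → r_n = 118.4 kN.
  R_n,bearing = 2·101.5 + 4·118.4 = 676.8 kN → 0.75 × 676.8 = 508 kN.
Bolt shear governs: 295 kN.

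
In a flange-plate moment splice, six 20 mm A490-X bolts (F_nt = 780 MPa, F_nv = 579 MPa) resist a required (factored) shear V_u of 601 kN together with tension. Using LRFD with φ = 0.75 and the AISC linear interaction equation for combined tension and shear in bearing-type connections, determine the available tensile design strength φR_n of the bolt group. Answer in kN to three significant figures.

624 kN

A_b = π·20²/4 = 314.2 mm²; f_rv = 601 × 1000 / (6 × 314.2) = 318.8 MPa.
F'_nt = 1.3 F_nt − (F_nt / φF_nv) f_rv = 1.3·780 − (780/(0.75·579))·318.8 = 441.3 MPa, capped at F_nt → F'_nt = 441.3 MPa.
R_n = F'_nt · A_b · n = 441.3 × 314.2 × 6 / 1000 = 831.8 kN.
Design strength φR_n = 0.75 × 831.8 = 624 kN.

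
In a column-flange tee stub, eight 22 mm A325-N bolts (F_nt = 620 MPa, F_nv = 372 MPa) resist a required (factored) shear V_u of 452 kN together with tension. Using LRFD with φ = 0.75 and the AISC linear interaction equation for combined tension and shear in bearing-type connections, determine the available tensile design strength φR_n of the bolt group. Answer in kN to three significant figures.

A_b = π·22²/4 = 380.1 mm²; f_rv = 452 × 1000 / (8 × 380.1) = 148.6 MPa.
F'_nt = 1.3 F_nt − (F_nt / φF_nv) f_rv = 1.3·620 − (620/(0.75·372))·148.6 = 475.7 MPa, capped at F_nt → F'_nt = 475.7 MPa.
R_n = F'_nt · A_b · n = 475.7 × 380.1 × 8 / 1000 = 1447 kN.
Design strength φR_n = 0.75 × 1447 = 1080 kN.

1080 kN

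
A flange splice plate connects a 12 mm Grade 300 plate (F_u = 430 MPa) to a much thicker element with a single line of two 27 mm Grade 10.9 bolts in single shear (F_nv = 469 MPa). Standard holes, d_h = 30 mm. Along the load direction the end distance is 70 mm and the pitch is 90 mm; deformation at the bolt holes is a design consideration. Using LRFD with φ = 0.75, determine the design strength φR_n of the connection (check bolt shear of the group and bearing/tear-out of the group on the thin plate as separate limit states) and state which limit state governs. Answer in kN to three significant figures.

Bolt shear: A_b = π·27²/4 = 572.6 mm²; R_n = 469 × 572.6 × 2 × 1 / 1000 = 537.1 kN → 0.75 × 537.1 = 403 kN.
Bearing (1.2 l_c t F_u ≤ 2.4 d t F_u): upper limit = 2.4·27·12·430 / 1000 = 334.4 kN.
  Edge l_c = 70 − 30/2 = 55 → r_n = 334.4 kN; interior l_c = 90 − 30 = 60 → r_n = 334.4 kN.
  R_n,bearing = 1·334.4 + 1·334.4 = 668.7 kN → 0.75 × 668.7 = 502 kN.
Bolt shear governs: 403 kN.

403 kN (bolt shear governs)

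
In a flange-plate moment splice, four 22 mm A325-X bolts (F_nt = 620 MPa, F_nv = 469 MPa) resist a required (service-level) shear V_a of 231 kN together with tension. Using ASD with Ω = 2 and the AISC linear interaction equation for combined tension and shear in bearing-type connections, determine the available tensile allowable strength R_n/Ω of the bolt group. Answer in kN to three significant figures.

307 kN

A_b = π·22²/4 = 380.1 mm²; f_rv = 231 × 1000 / (4 × 380.1) = 151.9 MPa.
F'_nt = 1.3 F_nt − (Ω F_nt / F_nv) f_rv = 1.3·620 − (2·620/469)·151.9 = 404.3 MPa, capped at F_nt → F'_nt = 404.3 MPa.
R_n = F'_nt · A_b · n = 404.3 × 380.1 × 4 / 1000 = 614.8 kN.
Allowable strength R_n/Ω = 614.8 / 2 = 307 kN.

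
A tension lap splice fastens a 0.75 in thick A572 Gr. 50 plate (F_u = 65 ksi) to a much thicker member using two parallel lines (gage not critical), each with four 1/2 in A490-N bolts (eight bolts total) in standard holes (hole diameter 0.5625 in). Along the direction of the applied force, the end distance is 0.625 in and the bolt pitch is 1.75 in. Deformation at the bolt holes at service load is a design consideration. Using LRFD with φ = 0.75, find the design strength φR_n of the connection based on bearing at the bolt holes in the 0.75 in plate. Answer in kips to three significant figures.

293 kips

Per bolt r_n = 1.2 l_c t F_u ≤ 2.4 d t F_u; upper limit = 2.4 × 0.5 × 0.75 × 65 = 58.5 kips.
Edge bolt: l_c = 0.625 − 0.5625/2 = 0.3438 in → 1.2 × 0.3438 × 0.75 × 65 = 20.11 → r_n = 20.11 kips.
Interior bolts: l_c = 1.75 − 0.5625 = 1.188 in → 1.2 × 1.188 × 0.75 × 65 = 69.47 → r_n = 58.5 kips.
R_n = 2 × 20.11 + 6 × 58.5 = 391.2 kips.
Design strength φR_n = 0.75 × 391.2 = 293 kips.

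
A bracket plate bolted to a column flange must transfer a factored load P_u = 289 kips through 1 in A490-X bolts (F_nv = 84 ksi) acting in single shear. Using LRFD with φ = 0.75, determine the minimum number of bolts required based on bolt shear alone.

6 bolts

A_b = π·1²/4 = 0.7854 in².
Per-bolt design strength φR_n = 0.75 × 84 × 0.7854 × 1 = 49.48 kips.
n ≥ 289 / 49.48 = 5.841 → use 6 bolts.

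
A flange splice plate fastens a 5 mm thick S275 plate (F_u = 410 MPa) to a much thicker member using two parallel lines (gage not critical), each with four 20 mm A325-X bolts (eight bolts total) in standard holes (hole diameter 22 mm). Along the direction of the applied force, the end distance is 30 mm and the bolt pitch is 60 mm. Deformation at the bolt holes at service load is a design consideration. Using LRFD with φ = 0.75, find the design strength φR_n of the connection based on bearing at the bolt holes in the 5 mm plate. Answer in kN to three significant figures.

Per bolt r_n = 1.2 l_c t F_u ≤ 2.4 d t F_u; upper limit = 2.4 × 20 × 5 × 410 / 1000 = 98.4 kN.
Edge bolt: l_c = 30 − 22/2 = 19 mm → 1.2 × 19 × 5 × 410 / 1000 = 46.74 → r_n = 46.74 kN.
Interior bolts: l_c = 60 − 22 = 38 mm → 1.2 × 38 × 5 × 410 / 1000 = 93.48 → r_n = 93.48 kN.
R_n = 2 × 46.74 + 6 × 93.48 = 654.4 kN.
Design strength φR_n = 0.75 × 654.4 = 491 kN.

491 kN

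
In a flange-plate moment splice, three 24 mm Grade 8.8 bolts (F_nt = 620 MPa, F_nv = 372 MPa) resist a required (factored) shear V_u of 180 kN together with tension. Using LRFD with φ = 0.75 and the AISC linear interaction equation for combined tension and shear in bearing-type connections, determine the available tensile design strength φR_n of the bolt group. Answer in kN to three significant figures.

A_b = π·24²/4 = 452.4 mm²; f_rv = 180 × 1000 / (3 × 452.4) = 132.6 MPa.
F'_nt = 1.3 F_nt − (F_nt / φF_nv) f_rv = 1.3·620 − (620/(0.75·372))·132.6 = 511.3 MPa, capped at F_nt → F'_nt = 511.3 MPa.
R_n = F'_nt · A_b · n = 511.3 × 452.4 × 3 / 1000 = 693.9 kN.
Design strength φR_n = 0.75 × 693.9 = 520 kN.

520 kN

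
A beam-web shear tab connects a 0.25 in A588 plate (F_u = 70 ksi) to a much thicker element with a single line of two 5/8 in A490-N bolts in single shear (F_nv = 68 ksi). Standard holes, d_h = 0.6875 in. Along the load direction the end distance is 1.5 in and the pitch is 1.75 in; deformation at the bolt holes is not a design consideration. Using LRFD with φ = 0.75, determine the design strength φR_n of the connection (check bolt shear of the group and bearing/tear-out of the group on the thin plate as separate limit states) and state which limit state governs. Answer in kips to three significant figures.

31.3 kips (bolt shear governs)

Bolt shear: A_b = π·0.625²/4 = 0.3068 in²; R_n = 68 × 0.3068 × 2 × 1 = 41.72 kips → 0.75 × 41.72 = 31.3 kips.
Bearing (1.5 l_c t F_u ≤ 3.0 d t F_u): upper limit = 3.0·0.625·0.25·70 = 32.81 kips.
  Edge l_c = 1.5 − 0.6875/2 = 1.156 → r_n = 30.35 kips; interior l_c = 1.75 − 0.6875 = 1.062 → r_n = 27.89 kips.
  R_n,bearing = 1·30.35 + 1·27.89 = 58.24 kips → 0.75 × 58.24 = 43.7 kips.
Bolt shear governs: 31.3 kips.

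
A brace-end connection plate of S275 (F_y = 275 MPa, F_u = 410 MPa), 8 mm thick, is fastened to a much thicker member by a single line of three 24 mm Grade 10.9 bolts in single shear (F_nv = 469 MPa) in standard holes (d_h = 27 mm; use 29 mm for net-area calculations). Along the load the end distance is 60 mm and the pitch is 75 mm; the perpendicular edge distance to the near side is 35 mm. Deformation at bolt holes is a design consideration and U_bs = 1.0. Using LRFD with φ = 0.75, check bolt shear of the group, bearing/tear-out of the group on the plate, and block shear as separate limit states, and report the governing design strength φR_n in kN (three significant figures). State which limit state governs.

253 kN (block shear governs)

Bolt shear: A_b = π·24²/4 = 452.4 mm²; R_n = 469 × 452.4 × 3 × 1 / 1000 = 636.5 kN → 0.75 × 636.5 = 477 kN.
Bearing: edge l_c = 46.5, r_n = 183 kN; interior l_c = 48, r_n = 188.9 kN; R_n = 183 + 2·188.9 = 560.9 kN → 421 kN.
Block shear: A_gv = 1680, A_nv = 1100, A_nt = 164 mm²; R_n = min(0.6F_uA_nv, 0.6F_yA_gv) + U_bs·F_u·A_nt = 337.8 kN → 253 kN.
Block shear governs: 253 kN.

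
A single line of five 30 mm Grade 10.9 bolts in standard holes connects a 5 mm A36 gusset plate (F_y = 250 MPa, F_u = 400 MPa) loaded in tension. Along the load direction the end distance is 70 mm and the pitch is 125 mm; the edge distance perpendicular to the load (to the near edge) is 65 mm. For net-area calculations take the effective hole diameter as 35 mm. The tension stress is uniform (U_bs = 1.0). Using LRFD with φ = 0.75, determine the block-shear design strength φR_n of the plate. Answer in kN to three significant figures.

392 kN

Shear plane L_v = 70 + 4·125 = 570 mm; A_gv = 570 × 5 = 2850 mm².
A_nv = (570 − 4.5·35) × 5 = 2062 mm².
A_nt = (65 − 0.5·35) × 5 = 237.5 mm².
0.6 F_u A_nv = 495 kN; 0.6 F_y A_gv = 427.5 kN → shear yielding governs the shear term.
R_n = 427.5 + 1.0 × 400 × 237.5 / 1000 = 522.5 kN.
Design strength φR_n = 0.75 × 522.5 = 392 kN.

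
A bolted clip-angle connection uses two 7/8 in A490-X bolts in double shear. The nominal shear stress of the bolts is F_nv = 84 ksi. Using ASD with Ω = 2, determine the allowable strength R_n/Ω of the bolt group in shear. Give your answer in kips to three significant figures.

101 kips

A_b = π × 0.875² / 4 = 0.6013 in².
R_n = F_nv · A_b · n · n_s = 84 × 0.6013 × 2 × 2 = 202 kips.
Allowable strength R_n/Ω = 202 / 2 = 101 kips.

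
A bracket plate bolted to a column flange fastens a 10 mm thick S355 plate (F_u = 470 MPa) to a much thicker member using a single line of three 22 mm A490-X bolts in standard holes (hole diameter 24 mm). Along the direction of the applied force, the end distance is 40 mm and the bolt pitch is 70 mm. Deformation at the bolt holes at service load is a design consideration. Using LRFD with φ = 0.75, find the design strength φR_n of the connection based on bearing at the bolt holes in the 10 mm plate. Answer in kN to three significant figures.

491 kN

Per bolt r_n = 1.2 l_c t F_u ≤ 2.4 d t F_u; upper limit = 2.4 × 22 × 10 × 470 / 1000 = 248.2 kN.
Edge bolt: l_c = 40 − 24/2 = 28 mm → 1.2 × 28 × 10 × 470 / 1000 = 157.9 → r_n = 157.9 kN.
Interior bolts: l_c = 70 − 24 = 46 mm → 1.2 × 46 × 10 × 470 / 1000 = 259.4 → r_n = 248.2 kN.
R_n = 1 × 157.9 + 2 × 248.2 = 654.2 kN.
Design strength φR_n = 0.75 × 654.2 = 491 kN.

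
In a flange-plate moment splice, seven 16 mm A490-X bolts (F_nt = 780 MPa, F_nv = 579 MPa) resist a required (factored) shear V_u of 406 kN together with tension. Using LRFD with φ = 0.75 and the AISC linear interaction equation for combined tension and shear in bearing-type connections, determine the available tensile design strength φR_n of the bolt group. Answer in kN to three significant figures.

523 kN

A_b = π·16²/4 = 201.1 mm²; f_rv = 406 × 1000 / (7 × 201.1) = 288.5 MPa.
F'_nt = 1.3 F_nt − (F_nt / φF_nv) f_rv = 1.3·780 − (780/(0.75·579))·288.5 = 495.9 MPa, capped at F_nt → F'_nt = 495.9 MPa.
R_n = F'_nt · A_b · n = 495.9 × 201.1 × 7 / 1000 = 697.9 kN.
Design strength φR_n = 0.75 × 697.9 = 523 kN.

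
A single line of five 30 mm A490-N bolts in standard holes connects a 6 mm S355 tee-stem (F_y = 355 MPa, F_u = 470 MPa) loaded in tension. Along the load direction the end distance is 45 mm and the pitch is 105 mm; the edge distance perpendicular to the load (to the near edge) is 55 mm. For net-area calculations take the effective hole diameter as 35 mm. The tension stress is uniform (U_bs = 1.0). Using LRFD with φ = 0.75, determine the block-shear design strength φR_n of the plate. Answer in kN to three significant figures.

Shear plane L_v = 45 + 4·105 = 465 mm; A_gv = 465 × 6 = 2790 mm².
A_nv = (465 − 4.5·35) × 6 = 1845 mm².
A_nt = (55 − 0.5·35) × 6 = 225 mm².
0.6 F_u A_nv = 520.3 kN; 0.6 F_y A_gv = 594.3 kN → shear rupture governs the shear term.
R_n = 520.3 + 1.0 × 470 × 225 / 1000 = 626 kN.
Design strength φR_n = 0.75 × 626 = 470 kN.

470 kN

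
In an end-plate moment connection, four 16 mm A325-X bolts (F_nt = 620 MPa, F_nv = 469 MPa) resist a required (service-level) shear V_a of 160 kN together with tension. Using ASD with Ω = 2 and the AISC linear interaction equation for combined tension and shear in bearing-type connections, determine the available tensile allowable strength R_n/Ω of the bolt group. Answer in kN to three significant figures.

A_b = π·16²/4 = 201.1 mm²; f_rv = 160 × 1000 / (4 × 201.1) = 198.9 MPa.
F'_nt = 1.3 F_nt − (Ω F_nt / F_nv) f_rv = 1.3·620 − (2·620/469)·198.9 = 280 MPa, capped at F_nt → F'_nt = 280 MPa.
R_n = F'_nt · A_b · n = 280 × 201.1 × 4 / 1000 = 225.2 kN.
Allowable strength R_n/Ω = 225.2 / 2 = 113 kN.

113 kN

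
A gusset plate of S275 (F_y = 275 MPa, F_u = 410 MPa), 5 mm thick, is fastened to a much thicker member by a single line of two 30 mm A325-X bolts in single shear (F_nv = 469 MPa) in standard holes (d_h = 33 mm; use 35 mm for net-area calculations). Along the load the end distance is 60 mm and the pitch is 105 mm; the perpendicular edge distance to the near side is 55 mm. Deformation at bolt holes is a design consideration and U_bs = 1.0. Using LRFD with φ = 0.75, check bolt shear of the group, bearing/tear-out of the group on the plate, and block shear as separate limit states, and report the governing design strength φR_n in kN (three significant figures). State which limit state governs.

Bolt shear: A_b = π·30²/4 = 706.9 mm²; R_n = 469 × 706.9 × 2 × 1 / 1000 = 663 kN → 0.75 × 663 = 497 kN.
Bearing: edge l_c = 43.5, r_n = 107 kN; interior l_c = 72, r_n = 147.6 kN; R_n = 107 + 1·147.6 = 254.6 kN → 191 kN.
Block shear: A_gv = 825, A_nv = 562.5, A_nt = 187.5 mm²; R_n = min(0.6F_uA_nv, 0.6F_yA_gv) + U_bs·F_u·A_nt = 213 kN → 160 kN.
Block shear governs: 160 kN.

160 kN (block shear governs)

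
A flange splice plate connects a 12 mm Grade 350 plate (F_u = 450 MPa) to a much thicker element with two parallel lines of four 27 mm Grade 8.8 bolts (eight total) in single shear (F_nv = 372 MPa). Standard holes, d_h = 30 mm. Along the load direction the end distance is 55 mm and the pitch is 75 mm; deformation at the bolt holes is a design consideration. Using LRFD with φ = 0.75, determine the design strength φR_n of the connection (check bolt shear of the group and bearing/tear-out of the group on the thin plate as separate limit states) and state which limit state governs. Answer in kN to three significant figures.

1280 kN (bolt shear governs)

Bolt shear: A_b = π·27²/4 = 572.6 mm²; R_n = 372 × 572.6 × 8 × 1 / 1000 = 1704 kN → 0.75 × 1704 = 1280 kN.
Bearing (1.2 l_c t F_u ≤ 2.4 d t F_u): upper limit = 2.4·27·12·450 / 1000 = 349.9 kN.
  Edge l_c = 55 − 30/2 = 40 → r_n = 259.2 kN; interior l_c = 75 − 30 = 45 → r_n = 291.6 kN.
  R_n,bearing = 2·259.2 + 6·291.6 = 2268 kN → 0.75 × 2268 = 1700 kN.
Bolt shear governs: 1280 kN.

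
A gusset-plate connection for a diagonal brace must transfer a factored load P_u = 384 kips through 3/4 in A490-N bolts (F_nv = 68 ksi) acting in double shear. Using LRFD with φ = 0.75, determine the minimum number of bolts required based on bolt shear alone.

9 bolts

A_b = π·0.75²/4 = 0.4418 in².
Per-bolt design strength φR_n = 0.75 × 68 × 0.4418 × 2 = 45.06 kips.
n ≥ 384 / 45.06 = 8.522 → use 9 bolts.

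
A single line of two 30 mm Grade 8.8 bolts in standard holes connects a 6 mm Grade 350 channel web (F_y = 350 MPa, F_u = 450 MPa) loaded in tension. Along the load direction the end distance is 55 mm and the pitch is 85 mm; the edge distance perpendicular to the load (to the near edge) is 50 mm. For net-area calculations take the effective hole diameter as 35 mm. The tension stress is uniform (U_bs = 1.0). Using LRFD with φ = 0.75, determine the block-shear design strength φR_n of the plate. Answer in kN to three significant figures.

172 kN

Shear plane L_v = 55 + 1·85 = 140 mm; A_gv = 140 × 6 = 840 mm².
A_nv = (140 − 1.5·35) × 6 = 525 mm².
A_nt = (50 − 0.5·35) × 6 = 195 mm².
0.6 F_u A_nv = 141.8 kN; 0.6 F_y A_gv = 176.4 kN → shear rupture governs the shear term.
R_n = 141.8 + 1.0 × 450 × 195 / 1000 = 229.5 kN.
Design strength φR_n = 0.75 × 229.5 = 172 kN.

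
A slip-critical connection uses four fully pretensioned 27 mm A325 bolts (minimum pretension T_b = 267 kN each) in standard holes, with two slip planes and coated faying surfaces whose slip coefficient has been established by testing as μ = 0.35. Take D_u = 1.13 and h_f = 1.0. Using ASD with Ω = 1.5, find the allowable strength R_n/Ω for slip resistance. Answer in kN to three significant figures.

563 kN

R_n = μ · D_u · h_f · T_b · n_s · n_b = 0.35 × 1.13 × 1.0 × 267 × 2 × 4 = 844.8 kN.
Allowable strength R_n/Ω = 844.8 / 1.5 = 563 kN.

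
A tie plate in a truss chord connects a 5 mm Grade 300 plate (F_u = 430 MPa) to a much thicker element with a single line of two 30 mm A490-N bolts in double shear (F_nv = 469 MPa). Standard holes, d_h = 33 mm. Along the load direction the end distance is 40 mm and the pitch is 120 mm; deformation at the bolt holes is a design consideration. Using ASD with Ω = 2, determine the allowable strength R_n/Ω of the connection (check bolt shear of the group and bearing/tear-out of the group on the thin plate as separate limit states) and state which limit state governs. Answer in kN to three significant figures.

108 kN (bearing governs)

Bolt shear: A_b = π·30²/4 = 706.9 mm²; R_n = 469 × 706.9 × 2 × 2 / 1000 = 1326 kN → 1326 / 2 = 663 kN.
Bearing (1.2 l_c t F_u ≤ 2.4 d t F_u): upper limit = 2.4·30·5·430 / 1000 = 154.8 kN.
  Edge l_c = 40 − 33/2 = 23.5 → r_n = 60.63 kN; interior l_c = 120 − 33 = 87 → r_n = 154.8 kN.
  R_n,bearing = 1·60.63 + 1·154.8 = 215.4 kN → 215.4 / 2 = 108 kN.
Bearing governs: 108 kN.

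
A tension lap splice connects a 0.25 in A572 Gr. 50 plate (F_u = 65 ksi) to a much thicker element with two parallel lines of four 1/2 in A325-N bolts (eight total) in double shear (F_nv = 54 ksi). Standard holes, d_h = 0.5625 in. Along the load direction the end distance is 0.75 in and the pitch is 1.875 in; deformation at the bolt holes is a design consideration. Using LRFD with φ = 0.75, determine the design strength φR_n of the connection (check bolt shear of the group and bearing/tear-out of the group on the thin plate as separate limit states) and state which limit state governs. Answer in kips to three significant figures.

101 kips (bearing governs)

Bolt shear: A_b = π·0.5²/4 = 0.1963 in²; R_n = 54 × 0.1963 × 8 × 2 = 169.6 kips → 0.75 × 169.6 = 127 kips.
Bearing (1.2 l_c t F_u ≤ 2.4 d t F_u): upper limit = 2.4·0.5·0.25·65 = 19.5 kips.
  Edge l_c = 0.75 − 0.5625/2 = 0.4688 → r_n = 9.141 kips; interior l_c = 1.875 − 0.5625 = 1.312 → r_n = 19.5 kips.
  R_n,bearing = 2·9.141 + 6·19.5 = 135.3 kips → 0.75 × 135.3 = 101 kips.
Bearing governs: 101 kips.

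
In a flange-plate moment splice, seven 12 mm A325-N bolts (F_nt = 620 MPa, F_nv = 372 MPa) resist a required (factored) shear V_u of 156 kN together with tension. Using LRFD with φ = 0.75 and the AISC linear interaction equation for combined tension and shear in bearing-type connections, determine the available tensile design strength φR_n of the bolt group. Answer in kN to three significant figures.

219 kN

A_b = π·12²/4 = 113.1 mm²; f_rv = 156 × 1000 / (7 × 113.1) = 197 MPa.
F'_nt = 1.3 F_nt − (F_nt / φF_nv) f_rv = 1.3·620 − (620/(0.75·372))·197 = 368.1 MPa, capped at F_nt → F'_nt = 368.1 MPa.
R_n = F'_nt · A_b · n = 368.1 × 113.1 × 7 / 1000 = 291.4 kN.
Design strength φR_n = 0.75 × 291.4 = 219 kN.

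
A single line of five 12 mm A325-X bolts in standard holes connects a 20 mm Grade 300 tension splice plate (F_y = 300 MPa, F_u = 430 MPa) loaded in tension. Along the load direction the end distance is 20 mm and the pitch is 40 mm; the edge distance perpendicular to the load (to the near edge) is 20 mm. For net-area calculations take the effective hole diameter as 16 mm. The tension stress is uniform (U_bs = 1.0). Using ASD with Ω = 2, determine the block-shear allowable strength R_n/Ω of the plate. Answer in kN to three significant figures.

Shear plane L_v = 20 + 4·40 = 180 mm; A_gv = 180 × 20 = 3600 mm².
A_nv = (180 − 4.5·16) × 20 = 2160 mm².
A_nt = (20 − 0.5·16) × 20 = 240 mm².
0.6 F_u A_nv = 557.3 kN; 0.6 F_y A_gv = 648 kN → shear rupture governs the shear term.
R_n = 557.3 + 1.0 × 430 × 240 / 1000 = 660.5 kN.
Allowable strength R_n/Ω = 660.5 / 2 = 330 kN.

330 kN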